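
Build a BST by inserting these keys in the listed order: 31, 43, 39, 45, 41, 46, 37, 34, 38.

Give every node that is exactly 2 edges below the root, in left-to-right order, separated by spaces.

31: root
43: right child of 31 (depth 1)
39: left child of 43 (depth 2)
45: right child of 43 (depth 2)
41: right child of 39 (depth 3)
46: right child of 45 (depth 3)
37: left child of 39 (depth 3)
34: left child of 37 (depth 4)
38: right child of 37 (depth 4)

39 45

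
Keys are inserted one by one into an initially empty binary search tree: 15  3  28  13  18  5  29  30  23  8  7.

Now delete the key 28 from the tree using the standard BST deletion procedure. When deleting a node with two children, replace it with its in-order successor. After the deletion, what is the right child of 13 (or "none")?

Insert 15: tree is empty, so 15 becomes the root.
Insert 3: 3 < 15 → go left. Place as left child of 15.
Insert 28: 28 > 15 → go right. Place as right child of 15.
Insert 13: 13 < 15 → go left; 13 > 3 → go right. Place as right child of 3.
Insert 18: 18 > 15 → go right; 18 < 28 → go left. Place as left child of 28.
Insert 5: 5 < 15 → go left; 5 > 3 → go right; 5 < 13 → go left. Place as left child of 13.
Insert 29: 29 > 15 → go right; 29 > 28 → go right. Place as right child of 28.
Insert 30: 30 > 15 → go right; 30 > 28 → go right; 30 > 29 → go right. Place as right child of 29.
Insert 23: 23 > 15 → go right; 23 < 28 → go left; 23 > 18 → go right. Place as right child of 18.
Insert 8: 8 < 15 → go left; 8 > 3 → go right; 8 < 13 → go left; 8 > 5 → go right. Place as right child of 5.
Insert 7: 7 < 15 → go left; 7 > 3 → go right; 7 < 13 → go left; 7 > 5 → go right; 7 < 8 → go left. Place as left child of 8.

Delete 28 (two children — replace with in-order successor).
After deletion, 13's right child: none.

none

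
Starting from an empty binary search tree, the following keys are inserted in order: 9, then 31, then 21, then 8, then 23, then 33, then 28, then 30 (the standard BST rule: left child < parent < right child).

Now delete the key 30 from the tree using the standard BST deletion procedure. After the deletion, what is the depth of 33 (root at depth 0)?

Resulting structure (node: left, right):
  9: L=8, R=31
  31: L=21, R=33
  21: L=–, R=23
  8: L=–, R=–
  23: L=–, R=28
  33: L=–, R=–
  28: L=–, R=30
  30: L=–, R=–

Delete 30 (at most one child — splice it out).
After deletion, path to 33: 9 → 31 → 33.

2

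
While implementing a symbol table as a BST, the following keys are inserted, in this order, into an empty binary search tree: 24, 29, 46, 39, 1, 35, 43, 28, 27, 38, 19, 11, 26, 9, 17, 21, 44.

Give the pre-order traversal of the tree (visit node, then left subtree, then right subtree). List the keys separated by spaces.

24 1 19 11 9 17 21 29 28 27 26 46 39 35 38 43 44

Resulting structure (node: left, right):
  24: L=1, R=29
  29: L=28, R=46
  46: L=39, R=–
  39: L=35, R=43
  1: L=–, R=19
  35: L=–, R=38
  43: L=–, R=44
  28: L=27, R=–
  27: L=26, R=–
  38: L=–, R=–
  19: L=11, R=21
  11: L=9, R=17
  26: L=–, R=–
  9: L=–, R=–
  17: L=–, R=–
  21: L=–, R=–
  44: L=–, R=–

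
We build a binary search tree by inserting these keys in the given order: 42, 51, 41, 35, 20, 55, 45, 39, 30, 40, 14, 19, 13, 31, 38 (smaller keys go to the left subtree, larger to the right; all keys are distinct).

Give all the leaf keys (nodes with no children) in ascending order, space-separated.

13 19 31 38 40 45 55

42: root
51: right child of 42 (depth 1)
41: left child of 42 (depth 1)
35: left child of 41 (depth 2)
20: left child of 35 (depth 3)
55: right child of 51 (depth 2)
45: left child of 51 (depth 2)
39: right child of 35 (depth 3)
30: right child of 20 (depth 4)
40: right child of 39 (depth 4)
14: left child of 20 (depth 4)
19: right child of 14 (depth 5)
13: left child of 14 (depth 5)
31: right child of 30 (depth 5)
38: left child of 39 (depth 4)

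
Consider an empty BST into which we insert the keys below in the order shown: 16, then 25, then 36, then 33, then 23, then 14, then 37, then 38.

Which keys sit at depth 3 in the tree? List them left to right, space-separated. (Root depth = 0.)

33 37

Insert 16: tree is empty, so 16 becomes the root.
Insert 25: 25 > 16 → go right. Place as right child of 16.
Insert 36: 36 > 16 → go right; 36 > 25 → go right. Place as right child of 25.
Insert 33: 33 > 16 → go right; 33 > 25 → go right; 33 < 36 → go left. Place as left child of 36.
Insert 23: 23 > 16 → go right; 23 < 25 → go left. Place as left child of 25.
Insert 14: 14 < 16 → go left. Place as left child of 16.
Insert 37: 37 > 16 → go right; 37 > 25 → go right; 37 > 36 → go right. Place as right child of 36.
Insert 38: 38 > 16 → go right; 38 > 25 → go right; 38 > 36 → go right; 38 > 37 → go right. Place as right child of 37.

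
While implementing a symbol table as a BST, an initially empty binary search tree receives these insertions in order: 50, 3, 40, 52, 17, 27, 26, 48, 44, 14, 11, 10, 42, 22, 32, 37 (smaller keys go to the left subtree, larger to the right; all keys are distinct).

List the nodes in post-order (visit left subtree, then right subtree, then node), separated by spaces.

10 11 14 22 26 37 32 27 17 42 44 48 40 3 52 50

Insert 50: tree is empty, so 50 becomes the root.
Insert 3: 3 < 50 → go left. Place as left child of 50.
Insert 40: 40 < 50 → go left; 40 > 3 → go right. Place as right child of 3.
Insert 52: 52 > 50 → go right. Place as right child of 50.
Insert 17: 17 < 50 → go left; 17 > 3 → go right; 17 < 40 → go left. Place as left child of 40.
Insert 27: 27 < 50 → go left; 27 > 3 → go right; 27 < 40 → go left; 27 > 17 → go right. Place as right child of 17.
Insert 26: 26 < 50 → go left; 26 > 3 → go right; 26 < 40 → go left; 26 > 17 → go right; 26 < 27 → go left. Place as left child of 27.
Insert 48: 48 < 50 → go left; 48 > 3 → go right; 48 > 40 → go right. Place as right child of 40.
Insert 44: 44 < 50 → go left; 44 > 3 → go right; 44 > 40 → go right; 44 < 48 → go left. Place as left child of 48.
Insert 14: 14 < 50 → go left; 14 > 3 → go right; 14 < 40 → go left; 14 < 17 → go left. Place as left child of 17.
Insert 11: 11 < 50 → go left; 11 > 3 → go right; 11 < 40 → go left; 11 < 17 → go left; 11 < 14 → go left. Place as left child of 14.
Insert 10: 10 < 50 → go left; 10 > 3 → go right; 10 < 40 → go left; 10 < 17 → go left; 10 < 14 → go left; 10 < 11 → go left. Place as left child of 11.
Insert 42: 42 < 50 → go left; 42 > 3 → go right; 42 > 40 → go right; 42 < 48 → go left; 42 < 44 → go left. Place as left child of 44.
Insert 22: 22 < 50 → go left; 22 > 3 → go right; 22 < 40 → go left; 22 > 17 → go right; 22 < 27 → go left; 22 < 26 → go left. Place as left child of 26.
Insert 32: 32 < 50 → go left; 32 > 3 → go right; 32 < 40 → go left; 32 > 17 → go right; 32 > 27 → go right. Place as right child of 27.
Insert 37: 37 < 50 → go left; 37 > 3 → go right; 37 < 40 → go left; 37 > 17 → go right; 37 > 27 → go right; 37 > 32 → go right. Place as right child of 32.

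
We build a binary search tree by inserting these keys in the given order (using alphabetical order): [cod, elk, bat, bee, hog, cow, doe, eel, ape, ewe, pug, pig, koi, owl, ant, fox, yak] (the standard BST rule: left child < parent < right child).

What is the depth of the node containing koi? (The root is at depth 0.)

Insert cod: tree is empty, so cod becomes the root.
Insert elk: elk > cod → go right. Place as right child of cod.
Insert bat: bat < cod → go left. Place as left child of cod.
Insert bee: bee < cod → go left; bee > bat → go right. Place as right child of bat.
Insert hog: hog > cod → go right; hog > elk → go right. Place as right child of elk.
Insert cow: cow > cod → go right; cow < elk → go left. Place as left child of elk.
Insert doe: doe > cod → go right; doe < elk → go left; doe > cow → go right. Place as right child of cow.
Insert eel: eel > cod → go right; eel < elk → go left; eel > cow → go right; eel > doe → go right. Place as right child of doe.
Insert ape: ape < cod → go left; ape < bat → go left. Place as left child of bat.
Insert ewe: ewe > cod → go right; ewe > elk → go right; ewe < hog → go left. Place as left child of hog.
Insert pug: pug > cod → go right; pug > elk → go right; pug > hog → go right. Place as right child of hog.
Insert pig: pig > cod → go right; pig > elk → go right; pig > hog → go right; pig < pug → go left. Place as left child of pug.
Insert koi: koi > cod → go right; koi > elk → go right; koi > hog → go right; koi < pug → go left; koi < pig → go left. Place as left child of pig.
Insert owl: owl > cod → go right; owl > elk → go right; owl > hog → go right; owl < pug → go left; owl < pig → go left; owl > koi → go right. Place as right child of koi.
Insert ant: ant < cod → go left; ant < bat → go left; ant < ape → go left. Place as left child of ape.
Insert fox: fox > cod → go right; fox > elk → go right; fox < hog → go left; fox > ewe → go right. Place as right child of ewe.
Insert yak: yak > cod → go right; yak > elk → go right; yak > hog → go right; yak > pug → go right. Place as right child of pug.

Path to koi: cod → elk → hog → pug → pig → koi, which is 5 edges.

5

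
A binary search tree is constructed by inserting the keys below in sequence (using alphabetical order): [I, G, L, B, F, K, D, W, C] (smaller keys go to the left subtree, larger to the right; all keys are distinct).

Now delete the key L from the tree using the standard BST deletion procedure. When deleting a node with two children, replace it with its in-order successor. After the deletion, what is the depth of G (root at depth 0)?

Insert I: tree is empty, so I becomes the root.
Insert G: G < I → go left. Place as left child of I.
Insert L: L > I → go right. Place as right child of I.
Insert B: B < I → go left; B < G → go left. Place as left child of G.
Insert F: F < I → go left; F < G → go left; F > B → go right. Place as right child of B.
Insert K: K > I → go right; K < L → go left. Place as left child of L.
Insert D: D < I → go left; D < G → go left; D > B → go right; D < F → go left. Place as left child of F.
Insert W: W > I → go right; W > L → go right. Place as right child of L.
Insert C: C < I → go left; C < G → go left; C > B → go right; C < F → go left; C < D → go left. Place as left child of D.

Delete L (two children — replace with in-order successor).
After deletion, path to G: I → G.

1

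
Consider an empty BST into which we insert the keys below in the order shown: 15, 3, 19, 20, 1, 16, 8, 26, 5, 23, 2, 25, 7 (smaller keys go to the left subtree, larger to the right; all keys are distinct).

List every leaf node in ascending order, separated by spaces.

15: root
3: left child of 15 (depth 1)
19: right child of 15 (depth 1)
20: right child of 19 (depth 2)
1: left child of 3 (depth 2)
16: left child of 19 (depth 2)
8: right child of 3 (depth 2)
26: right child of 20 (depth 3)
5: left child of 8 (depth 3)
23: left child of 26 (depth 4)
2: right child of 1 (depth 3)
25: right child of 23 (depth 5)
7: right child of 5 (depth 4)

2 7 16 25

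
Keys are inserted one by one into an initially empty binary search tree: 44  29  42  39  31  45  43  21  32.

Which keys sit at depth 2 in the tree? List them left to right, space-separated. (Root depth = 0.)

44: root
29: left child of 44 (depth 1)
42: right child of 29 (depth 2)
39: left child of 42 (depth 3)
31: left child of 39 (depth 4)
45: right child of 44 (depth 1)
43: right child of 42 (depth 3)
21: left child of 29 (depth 2)
32: right child of 31 (depth 5)

21 42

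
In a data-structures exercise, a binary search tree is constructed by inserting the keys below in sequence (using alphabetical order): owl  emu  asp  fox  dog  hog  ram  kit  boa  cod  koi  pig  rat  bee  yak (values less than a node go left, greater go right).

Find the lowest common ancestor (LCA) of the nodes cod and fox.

emu

owl: root
emu: left child of owl (depth 1)
asp: left child of emu (depth 2)
fox: right child of emu (depth 2)
dog: right child of asp (depth 3)
hog: right child of fox (depth 3)
ram: right child of owl (depth 1)
kit: right child of hog (depth 4)
boa: left child of dog (depth 4)
cod: right child of boa (depth 5)
koi: right child of kit (depth 5)
pig: left child of ram (depth 2)
rat: right child of ram (depth 2)
bee: left child of boa (depth 5)
yak: right child of rat (depth 3)

Path to cod: owl → emu → asp → dog → boa → cod
Path to fox: owl → emu → fox
The paths share a prefix ending at emu, then split left and right.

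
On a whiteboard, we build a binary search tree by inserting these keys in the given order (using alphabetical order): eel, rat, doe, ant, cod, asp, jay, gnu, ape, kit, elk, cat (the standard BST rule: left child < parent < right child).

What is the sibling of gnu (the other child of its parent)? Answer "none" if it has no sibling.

kit

Insert eel: tree is empty, so eel becomes the root.
Insert rat: rat > eel → go right. Place as right child of eel.
Insert doe: doe < eel → go left. Place as left child of eel.
Insert ant: ant < eel → go left; ant < doe → go left. Place as left child of doe.
Insert cod: cod < eel → go left; cod < doe → go left; cod > ant → go right. Place as right child of ant.
Insert asp: asp < eel → go left; asp < doe → go left; asp > ant → go right; asp < cod → go left. Place as left child of cod.
Insert jay: jay > eel → go right; jay < rat → go left. Place as left child of rat.
Insert gnu: gnu > eel → go right; gnu < rat → go left; gnu < jay → go left. Place as left child of jay.
Insert ape: ape < eel → go left; ape < doe → go left; ape > ant → go right; ape < cod → go left; ape < asp → go left. Place as left child of asp.
Insert kit: kit > eel → go right; kit < rat → go left; kit > jay → go right. Place as right child of jay.
Insert elk: elk > eel → go right; elk < rat → go left; elk < jay → go left; elk < gnu → go left. Place as left child of gnu.
Insert cat: cat < eel → go left; cat < doe → go left; cat > ant → go right; cat < cod → go left; cat > asp → go right. Place as right child of asp.

gnu's parent is jay; the other child of jay is kit.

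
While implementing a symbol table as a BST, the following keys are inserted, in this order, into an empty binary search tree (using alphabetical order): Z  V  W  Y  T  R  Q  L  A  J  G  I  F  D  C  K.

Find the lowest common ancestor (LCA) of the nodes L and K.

Insert Z: tree is empty, so Z becomes the root.
Insert V: V < Z → go left. Place as left child of Z.
Insert W: W < Z → go left; W > V → go right. Place as right child of V.
Insert Y: Y < Z → go left; Y > V → go right; Y > W → go right. Place as right child of W.
Insert T: T < Z → go left; T < V → go left. Place as left child of V.
Insert R: R < Z → go left; R < V → go left; R < T → go left. Place as left child of T.
Insert Q: Q < Z → go left; Q < V → go left; Q < T → go left; Q < R → go left. Place as left child of R.
Insert L: L < Z → go left; L < V → go left; L < T → go left; L < R → go left; L < Q → go left. Place as left child of Q.
Insert A: A < Z → go left; A < V → go left; A < T → go left; A < R → go left; A < Q → go left; A < L → go left. Place as left child of L.
Insert J: J < Z → go left; J < V → go left; J < T → go left; J < R → go left; J < Q → go left; J < L → go left; J > A → go right. Place as right child of A.
Insert G: G < Z → go left; G < V → go left; G < T → go left; G < R → go left; G < Q → go left; G < L → go left; G > A → go right; G < J → go left. Place as left child of J.
Insert I: I < Z → go left; I < V → go left; I < T → go left; I < R → go left; I < Q → go left; I < L → go left; I > A → go right; I < J → go left; I > G → go right. Place as right child of G.
Insert F: F < Z → go left; F < V → go left; F < T → go left; F < R → go left; F < Q → go left; F < L → go left; F > A → go right; F < J → go left; F < G → go left. Place as left child of G.
Insert D: D < Z → go left; D < V → go left; D < T → go left; D < R → go left; D < Q → go left; D < L → go left; D > A → go right; D < J → go left; D < G → go left; D < F → go left. Place as left child of F.
Insert C: C < Z → go left; C < V → go left; C < T → go left; C < R → go left; C < Q → go left; C < L → go left; C > A → go right; C < J → go left; C < G → go left; C < F → go left; C < D → go left. Place as left child of D.
Insert K: K < Z → go left; K < V → go left; K < T → go left; K < R → go left; K < Q → go left; K < L → go left; K > A → go right; K > J → go right. Place as right child of J.

Path to L: Z → V → T → R → Q → L
Path to K: Z → V → T → R → Q → L → A → J → K
L lies on both paths and is an ancestor of the other node.

L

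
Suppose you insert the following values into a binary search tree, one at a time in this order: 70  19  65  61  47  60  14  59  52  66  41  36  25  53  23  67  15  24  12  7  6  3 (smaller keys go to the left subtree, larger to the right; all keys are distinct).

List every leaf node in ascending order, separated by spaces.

Resulting structure (node: left, right):
  70: L=19, R=–
  19: L=14, R=65
  65: L=61, R=66
  61: L=47, R=–
  47: L=41, R=60
  60: L=59, R=–
  14: L=12, R=15
  59: L=52, R=–
  52: L=–, R=53
  66: L=–, R=67
  41: L=36, R=–
  36: L=25, R=–
  25: L=23, R=–
  53: L=–, R=–
  23: L=–, R=24
  67: L=–, R=–
  15: L=–, R=–
  24: L=–, R=–
  12: L=7, R=–
  7: L=6, R=–
  6: L=3, R=–
  3: L=–, R=–

3 15 24 53 67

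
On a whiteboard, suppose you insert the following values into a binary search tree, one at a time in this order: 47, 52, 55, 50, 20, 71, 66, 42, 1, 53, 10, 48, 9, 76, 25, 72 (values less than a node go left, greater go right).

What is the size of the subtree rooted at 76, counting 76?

Resulting structure (node: left, right):
  47: L=20, R=52
  52: L=50, R=55
  55: L=53, R=71
  50: L=48, R=–
  20: L=1, R=42
  71: L=66, R=76
  66: L=–, R=–
  42: L=25, R=–
  1: L=–, R=10
  53: L=–, R=–
  10: L=9, R=–
  48: L=–, R=–
  9: L=–, R=–
  76: L=72, R=–
  25: L=–, R=–
  72: L=–, R=–

Subtree rooted at 76 contains: 76, 72 — 2 nodes.

2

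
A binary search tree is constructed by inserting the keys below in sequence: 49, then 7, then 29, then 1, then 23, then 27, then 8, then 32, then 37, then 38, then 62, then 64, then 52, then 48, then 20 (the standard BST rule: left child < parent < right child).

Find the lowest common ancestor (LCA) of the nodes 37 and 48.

Insert 49: tree is empty, so 49 becomes the root.
Insert 7: 7 < 49 → go left. Place as left child of 49.
Insert 29: 29 < 49 → go left; 29 > 7 → go right. Place as right child of 7.
Insert 1: 1 < 49 → go left; 1 < 7 → go left. Place as left child of 7.
Insert 23: 23 < 49 → go left; 23 > 7 → go right; 23 < 29 → go left. Place as left child of 29.
Insert 27: 27 < 49 → go left; 27 > 7 → go right; 27 < 29 → go left; 27 > 23 → go right. Place as right child of 23.
Insert 8: 8 < 49 → go left; 8 > 7 → go right; 8 < 29 → go left; 8 < 23 → go left. Place as left child of 23.
Insert 32: 32 < 49 → go left; 32 > 7 → go right; 32 > 29 → go right. Place as right child of 29.
Insert 37: 37 < 49 → go left; 37 > 7 → go right; 37 > 29 → go right; 37 > 32 → go right. Place as right child of 32.
Insert 38: 38 < 49 → go left; 38 > 7 → go right; 38 > 29 → go right; 38 > 32 → go right; 38 > 37 → go right. Place as right child of 37.
Insert 62: 62 > 49 → go right. Place as right child of 49.
Insert 64: 64 > 49 → go right; 64 > 62 → go right. Place as right child of 62.
Insert 52: 52 > 49 → go right; 52 < 62 → go left. Place as left child of 62.
Insert 48: 48 < 49 → go left; 48 > 7 → go right; 48 > 29 → go right; 48 > 32 → go right; 48 > 37 → go right; 48 > 38 → go right. Place as right child of 38.
Insert 20: 20 < 49 → go left; 20 > 7 → go right; 20 < 29 → go left; 20 < 23 → go left; 20 > 8 → go right. Place as right child of 8.

Path to 37: 49 → 7 → 29 → 32 → 37
Path to 48: 49 → 7 → 29 → 32 → 37 → 38 → 48
37 lies on both paths and is an ancestor of the other node.

37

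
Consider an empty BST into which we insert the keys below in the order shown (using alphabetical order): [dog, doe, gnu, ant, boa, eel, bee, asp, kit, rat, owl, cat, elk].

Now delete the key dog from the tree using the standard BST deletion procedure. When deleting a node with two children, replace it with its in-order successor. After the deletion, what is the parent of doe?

Insert dog: tree is empty, so dog becomes the root.
Insert doe: doe < dog → go left. Place as left child of dog.
Insert gnu: gnu > dog → go right. Place as right child of dog.
Insert ant: ant < dog → go left; ant < doe → go left. Place as left child of doe.
Insert boa: boa < dog → go left; boa < doe → go left; boa > ant → go right. Place as right child of ant.
Insert eel: eel > dog → go right; eel < gnu → go left. Place as left child of gnu.
Insert bee: bee < dog → go left; bee < doe → go left; bee > ant → go right; bee < boa → go left. Place as left child of boa.
Insert asp: asp < dog → go left; asp < doe → go left; asp > ant → go right; asp < boa → go left; asp < bee → go left. Place as left child of bee.
Insert kit: kit > dog → go right; kit > gnu → go right. Place as right child of gnu.
Insert rat: rat > dog → go right; rat > gnu → go right; rat > kit → go right. Place as right child of kit.
Insert owl: owl > dog → go right; owl > gnu → go right; owl > kit → go right; owl < rat → go left. Place as left child of rat.
Insert cat: cat < dog → go left; cat < doe → go left; cat > ant → go right; cat > boa → go right. Place as right child of boa.
Insert elk: elk > dog → go right; elk < gnu → go left; elk > eel → go right. Place as right child of eel.

Delete dog (two children — replace with in-order successor).
After deletion, doe's parent is eel.

eel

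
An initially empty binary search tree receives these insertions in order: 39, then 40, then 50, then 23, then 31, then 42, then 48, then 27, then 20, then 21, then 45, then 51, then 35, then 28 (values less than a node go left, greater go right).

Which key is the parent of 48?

42

Insert 39: tree is empty, so 39 becomes the root.
Insert 40: 40 > 39 → go right. Place as right child of 39.
Insert 50: 50 > 39 → go right; 50 > 40 → go right. Place as right child of 40.
Insert 23: 23 < 39 → go left. Place as left child of 39.
Insert 31: 31 < 39 → go left; 31 > 23 → go right. Place as right child of 23.
Insert 42: 42 > 39 → go right; 42 > 40 → go right; 42 < 50 → go left. Place as left child of 50.
Insert 48: 48 > 39 → go right; 48 > 40 → go right; 48 < 50 → go left; 48 > 42 → go right. Place as right child of 42.
Insert 27: 27 < 39 → go left; 27 > 23 → go right; 27 < 31 → go left. Place as left child of 31.
Insert 20: 20 < 39 → go left; 20 < 23 → go left. Place as left child of 23.
Insert 21: 21 < 39 → go left; 21 < 23 → go left; 21 > 20 → go right. Place as right child of 20.
Insert 45: 45 > 39 → go right; 45 > 40 → go right; 45 < 50 → go left; 45 > 42 → go right; 45 < 48 → go left. Place as left child of 48.
Insert 51: 51 > 39 → go right; 51 > 40 → go right; 51 > 50 → go right. Place as right child of 50.
Insert 35: 35 < 39 → go left; 35 > 23 → go right; 35 > 31 → go right. Place as right child of 31.
Insert 28: 28 < 39 → go left; 28 > 23 → go right; 28 < 31 → go left; 28 > 27 → go right. Place as right child of 27.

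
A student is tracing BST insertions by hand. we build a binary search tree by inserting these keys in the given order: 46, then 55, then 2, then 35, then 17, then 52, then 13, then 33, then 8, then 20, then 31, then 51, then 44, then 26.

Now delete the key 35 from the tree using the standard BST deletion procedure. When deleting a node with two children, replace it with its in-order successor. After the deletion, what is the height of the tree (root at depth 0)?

7

Resulting structure (node: left, right):
  46: L=2, R=55
  55: L=52, R=–
  2: L=–, R=35
  35: L=17, R=44
  17: L=13, R=33
  52: L=51, R=–
  13: L=8, R=–
  33: L=20, R=–
  8: L=–, R=–
  20: L=–, R=31
  31: L=26, R=–
  51: L=–, R=–
  44: L=–, R=–
  26: L=–, R=–

Delete 35 (two children — replace with in-order successor).
After deletion, deepest node is 26 at depth 7.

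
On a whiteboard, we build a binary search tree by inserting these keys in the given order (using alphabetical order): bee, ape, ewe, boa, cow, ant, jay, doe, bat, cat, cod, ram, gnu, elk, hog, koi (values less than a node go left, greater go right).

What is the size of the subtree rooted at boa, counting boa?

bee: root
ape: left child of bee (depth 1)
ewe: right child of bee (depth 1)
boa: left child of ewe (depth 2)
cow: right child of boa (depth 3)
ant: left child of ape (depth 2)
jay: right child of ewe (depth 2)
doe: right child of cow (depth 4)
bat: right child of ape (depth 2)
cat: left child of cow (depth 4)
cod: right child of cat (depth 5)
ram: right child of jay (depth 3)
gnu: left child of jay (depth 3)
elk: right child of doe (depth 5)
hog: right child of gnu (depth 4)
koi: left child of ram (depth 4)

Subtree rooted at boa contains: boa, cow, cat, cod, doe, elk — 6 nodes.

6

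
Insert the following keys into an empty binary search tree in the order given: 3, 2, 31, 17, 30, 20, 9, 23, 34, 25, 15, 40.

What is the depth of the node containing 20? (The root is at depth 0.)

Resulting structure (node: left, right):
  3: L=2, R=31
  2: L=–, R=–
  31: L=17, R=34
  17: L=9, R=30
  30: L=20, R=–
  20: L=–, R=23
  9: L=–, R=15
  23: L=–, R=25
  34: L=–, R=40
  25: L=–, R=–
  15: L=–, R=–
  40: L=–, R=–

Path to 20: 3 → 31 → 17 → 30 → 20, which is 4 edges.

4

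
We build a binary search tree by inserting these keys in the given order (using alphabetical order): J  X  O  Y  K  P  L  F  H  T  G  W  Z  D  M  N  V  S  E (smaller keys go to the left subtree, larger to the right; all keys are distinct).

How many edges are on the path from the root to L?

4

Resulting structure (node: left, right):
  J: L=F, R=X
  X: L=O, R=Y
  O: L=K, R=P
  Y: L=–, R=Z
  K: L=–, R=L
  P: L=–, R=T
  L: L=–, R=M
  F: L=D, R=H
  H: L=G, R=–
  T: L=S, R=W
  G: L=–, R=–
  W: L=V, R=–
  Z: L=–, R=–
  D: L=–, R=E
  M: L=–, R=N
  N: L=–, R=–
  V: L=–, R=–
  S: L=–, R=–
  E: L=–, R=–

Path to L: J → X → O → K → L, which is 4 edges.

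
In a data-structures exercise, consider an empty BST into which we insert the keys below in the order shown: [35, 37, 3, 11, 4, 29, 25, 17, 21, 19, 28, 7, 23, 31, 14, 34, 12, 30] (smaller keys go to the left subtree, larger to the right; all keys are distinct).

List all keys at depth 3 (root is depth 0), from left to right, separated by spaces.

35: root
37: right child of 35 (depth 1)
3: left child of 35 (depth 1)
11: right child of 3 (depth 2)
4: left child of 11 (depth 3)
29: right child of 11 (depth 3)
25: left child of 29 (depth 4)
17: left child of 25 (depth 5)
21: right child of 17 (depth 6)
19: left child of 21 (depth 7)
28: right child of 25 (depth 5)
7: right child of 4 (depth 4)
23: right child of 21 (depth 7)
31: right child of 29 (depth 4)
14: left child of 17 (depth 6)
34: right child of 31 (depth 5)
12: left child of 14 (depth 7)
30: left child of 31 (depth 5)

4 29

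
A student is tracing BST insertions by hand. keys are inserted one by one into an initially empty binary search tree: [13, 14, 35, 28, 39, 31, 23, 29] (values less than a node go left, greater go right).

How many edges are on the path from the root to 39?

3

Resulting structure (node: left, right):
  13: L=–, R=14
  14: L=–, R=35
  35: L=28, R=39
  28: L=23, R=31
  39: L=–, R=–
  31: L=29, R=–
  23: L=–, R=–
  29: L=–, R=–

Path to 39: 13 → 14 → 35 → 39, which is 3 edges.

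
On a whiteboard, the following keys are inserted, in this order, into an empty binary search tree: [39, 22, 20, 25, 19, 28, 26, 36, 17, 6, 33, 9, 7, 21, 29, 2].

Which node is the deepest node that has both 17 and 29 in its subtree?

22

39: root
22: left child of 39 (depth 1)
20: left child of 22 (depth 2)
25: right child of 22 (depth 2)
19: left child of 20 (depth 3)
28: right child of 25 (depth 3)
26: left child of 28 (depth 4)
36: right child of 28 (depth 4)
17: left child of 19 (depth 4)
6: left child of 17 (depth 5)
33: left child of 36 (depth 5)
9: right child of 6 (depth 6)
7: left child of 9 (depth 7)
21: right child of 20 (depth 3)
29: left child of 33 (depth 6)
2: left child of 6 (depth 6)

Path to 17: 39 → 22 → 20 → 19 → 17
Path to 29: 39 → 22 → 25 → 28 → 36 → 33 → 29
The paths share a prefix ending at 22, then split left and right.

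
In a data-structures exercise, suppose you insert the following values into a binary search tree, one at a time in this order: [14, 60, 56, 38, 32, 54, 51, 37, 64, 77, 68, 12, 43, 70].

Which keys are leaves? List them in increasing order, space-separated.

14: root
60: right child of 14 (depth 1)
56: left child of 60 (depth 2)
38: left child of 56 (depth 3)
32: left child of 38 (depth 4)
54: right child of 38 (depth 4)
51: left child of 54 (depth 5)
37: right child of 32 (depth 5)
64: right child of 60 (depth 2)
77: right child of 64 (depth 3)
68: left child of 77 (depth 4)
12: left child of 14 (depth 1)
43: left child of 51 (depth 6)
70: right child of 68 (depth 5)

12 37 43 70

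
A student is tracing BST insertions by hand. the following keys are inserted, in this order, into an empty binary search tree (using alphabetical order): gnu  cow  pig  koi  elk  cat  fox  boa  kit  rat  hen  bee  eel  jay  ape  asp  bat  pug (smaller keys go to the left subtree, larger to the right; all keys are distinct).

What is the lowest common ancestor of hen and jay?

gnu: root
cow: left child of gnu (depth 1)
pig: right child of gnu (depth 1)
koi: left child of pig (depth 2)
elk: right child of cow (depth 2)
cat: left child of cow (depth 2)
fox: right child of elk (depth 3)
boa: left child of cat (depth 3)
kit: left child of koi (depth 3)
rat: right child of pig (depth 2)
hen: left child of kit (depth 4)
bee: left child of boa (depth 4)
eel: left child of elk (depth 3)
jay: right child of hen (depth 5)
ape: left child of bee (depth 5)
asp: right child of ape (depth 6)
bat: right child of asp (depth 7)
pug: left child of rat (depth 3)

Path to hen: gnu → pig → koi → kit → hen
Path to jay: gnu → pig → koi → kit → hen → jay
hen lies on both paths and is an ancestor of the other node.

hen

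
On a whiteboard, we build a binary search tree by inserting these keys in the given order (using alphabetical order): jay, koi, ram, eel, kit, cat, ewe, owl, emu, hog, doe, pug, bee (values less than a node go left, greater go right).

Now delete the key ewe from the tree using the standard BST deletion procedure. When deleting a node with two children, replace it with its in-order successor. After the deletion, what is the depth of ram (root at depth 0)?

Resulting structure (node: left, right):
  jay: L=eel, R=koi
  koi: L=kit, R=ram
  ram: L=owl, R=–
  eel: L=cat, R=ewe
  kit: L=–, R=–
  cat: L=bee, R=doe
  ewe: L=emu, R=hog
  owl: L=–, R=pug
  emu: L=–, R=–
  hog: L=–, R=–
  doe: L=–, R=–
  pug: L=–, R=–
  bee: L=–, R=–

Delete ewe (two children — replace with in-order successor).
After deletion, path to ram: jay → koi → ram.

2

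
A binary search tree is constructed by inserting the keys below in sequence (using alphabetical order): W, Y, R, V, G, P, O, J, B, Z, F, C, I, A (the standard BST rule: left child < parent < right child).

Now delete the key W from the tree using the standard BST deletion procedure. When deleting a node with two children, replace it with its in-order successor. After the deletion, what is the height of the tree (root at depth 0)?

6

Insert W: tree is empty, so W becomes the root.
Insert Y: Y > W → go right. Place as right child of W.
Insert R: R < W → go left. Place as left child of W.
Insert V: V < W → go left; V > R → go right. Place as right child of R.
Insert G: G < W → go left; G < R → go left. Place as left child of R.
Insert P: P < W → go left; P < R → go left; P > G → go right. Place as right child of G.
Insert O: O < W → go left; O < R → go left; O > G → go right; O < P → go left. Place as left child of P.
Insert J: J < W → go left; J < R → go left; J > G → go right; J < P → go left; J < O → go left. Place as left child of O.
Insert B: B < W → go left; B < R → go left; B < G → go left. Place as left child of G.
Insert Z: Z > W → go right; Z > Y → go right. Place as right child of Y.
Insert F: F < W → go left; F < R → go left; F < G → go left; F > B → go right. Place as right child of B.
Insert C: C < W → go left; C < R → go left; C < G → go left; C > B → go right; C < F → go left. Place as left child of F.
Insert I: I < W → go left; I < R → go left; I > G → go right; I < P → go left; I < O → go left; I < J → go left. Place as left child of J.
Insert A: A < W → go left; A < R → go left; A < G → go left; A < B → go left. Place as left child of B.

Delete W (two children — replace with in-order successor).
After deletion, deepest node is I at depth 6.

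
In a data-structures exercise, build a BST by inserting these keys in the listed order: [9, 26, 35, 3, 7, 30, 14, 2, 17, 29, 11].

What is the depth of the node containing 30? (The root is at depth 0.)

9: root
26: right child of 9 (depth 1)
35: right child of 26 (depth 2)
3: left child of 9 (depth 1)
7: right child of 3 (depth 2)
30: left child of 35 (depth 3)
14: left child of 26 (depth 2)
2: left child of 3 (depth 2)
17: right child of 14 (depth 3)
29: left child of 30 (depth 4)
11: left child of 14 (depth 3)

Path to 30: 9 → 26 → 35 → 30, which is 3 edges.

3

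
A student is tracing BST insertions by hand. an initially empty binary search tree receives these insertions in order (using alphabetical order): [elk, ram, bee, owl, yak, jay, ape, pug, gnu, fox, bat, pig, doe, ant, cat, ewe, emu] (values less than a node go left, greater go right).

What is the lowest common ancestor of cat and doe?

doe

Insert elk: tree is empty, so elk becomes the root.
Insert ram: ram > elk → go right. Place as right child of elk.
Insert bee: bee < elk → go left. Place as left child of elk.
Insert owl: owl > elk → go right; owl < ram → go left. Place as left child of ram.
Insert yak: yak > elk → go right; yak > ram → go right. Place as right child of ram.
Insert jay: jay > elk → go right; jay < ram → go left; jay < owl → go left. Place as left child of owl.
Insert ape: ape < elk → go left; ape < bee → go left. Place as left child of bee.
Insert pug: pug > elk → go right; pug < ram → go left; pug > owl → go right. Place as right child of owl.
Insert gnu: gnu > elk → go right; gnu < ram → go left; gnu < owl → go left; gnu < jay → go left. Place as left child of jay.
Insert fox: fox > elk → go right; fox < ram → go left; fox < owl → go left; fox < jay → go left; fox < gnu → go left. Place as left child of gnu.
Insert bat: bat < elk → go left; bat < bee → go left; bat > ape → go right. Place as right child of ape.
Insert pig: pig > elk → go right; pig < ram → go left; pig > owl → go right; pig < pug → go left. Place as left child of pug.
Insert doe: doe < elk → go left; doe > bee → go right. Place as right child of bee.
Insert ant: ant < elk → go left; ant < bee → go left; ant < ape → go left. Place as left child of ape.
Insert cat: cat < elk → go left; cat > bee → go right; cat < doe → go left. Place as left child of doe.
Insert ewe: ewe > elk → go right; ewe < ram → go left; ewe < owl → go left; ewe < jay → go left; ewe < gnu → go left; ewe < fox → go left. Place as left child of fox.
Insert emu: emu > elk → go right; emu < ram → go left; emu < owl → go left; emu < jay → go left; emu < gnu → go left; emu < fox → go left; emu < ewe → go left. Place as left child of ewe.

Path to cat: elk → bee → doe → cat
Path to doe: elk → bee → doe
doe lies on both paths and is an ancestor of the other node.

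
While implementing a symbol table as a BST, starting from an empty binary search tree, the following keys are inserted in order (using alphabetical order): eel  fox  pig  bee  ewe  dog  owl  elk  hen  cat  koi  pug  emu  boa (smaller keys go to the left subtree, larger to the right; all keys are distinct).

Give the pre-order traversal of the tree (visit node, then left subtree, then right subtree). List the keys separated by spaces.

eel: root
fox: right child of eel (depth 1)
pig: right child of fox (depth 2)
bee: left child of eel (depth 1)
ewe: left child of fox (depth 2)
dog: right child of bee (depth 2)
owl: left child of pig (depth 3)
elk: left child of ewe (depth 3)
hen: left child of owl (depth 4)
cat: left child of dog (depth 3)
koi: right child of hen (depth 5)
pug: right child of pig (depth 3)
emu: right child of elk (depth 4)
boa: left child of cat (depth 4)

eel bee dog cat boa fox ewe elk emu pig owl hen koi pug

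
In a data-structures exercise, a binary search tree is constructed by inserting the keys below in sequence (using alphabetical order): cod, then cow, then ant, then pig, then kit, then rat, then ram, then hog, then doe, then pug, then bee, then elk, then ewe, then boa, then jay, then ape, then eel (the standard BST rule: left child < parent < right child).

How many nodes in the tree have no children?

cod: root
cow: right child of cod (depth 1)
ant: left child of cod (depth 1)
pig: right child of cow (depth 2)
kit: left child of pig (depth 3)
rat: right child of pig (depth 3)
ram: left child of rat (depth 4)
hog: left child of kit (depth 4)
doe: left child of hog (depth 5)
pug: left child of ram (depth 5)
bee: right child of ant (depth 2)
elk: right child of doe (depth 6)
ewe: right child of elk (depth 7)
boa: right child of bee (depth 3)
jay: right child of hog (depth 5)
ape: left child of bee (depth 3)
eel: left child of elk (depth 7)

Leaves: ape, boa, eel, ewe, jay, pug — 6 in total.

6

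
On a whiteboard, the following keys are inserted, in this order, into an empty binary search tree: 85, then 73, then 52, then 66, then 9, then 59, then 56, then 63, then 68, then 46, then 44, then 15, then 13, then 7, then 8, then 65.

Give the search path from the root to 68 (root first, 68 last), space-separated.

85 73 52 66 68

Insert 85: tree is empty, so 85 becomes the root.
Insert 73: 73 < 85 → go left. Place as left child of 85.
Insert 52: 52 < 85 → go left; 52 < 73 → go left. Place as left child of 73.
Insert 66: 66 < 85 → go left; 66 < 73 → go left; 66 > 52 → go right. Place as right child of 52.
Insert 9: 9 < 85 → go left; 9 < 73 → go left; 9 < 52 → go left. Place as left child of 52.
Insert 59: 59 < 85 → go left; 59 < 73 → go left; 59 > 52 → go right; 59 < 66 → go left. Place as left child of 66.
Insert 56: 56 < 85 → go left; 56 < 73 → go left; 56 > 52 → go right; 56 < 66 → go left; 56 < 59 → go left. Place as left child of 59.
Insert 63: 63 < 85 → go left; 63 < 73 → go left; 63 > 52 → go right; 63 < 66 → go left; 63 > 59 → go right. Place as right child of 59.
Insert 68: 68 < 85 → go left; 68 < 73 → go left; 68 > 52 → go right; 68 > 66 → go right. Place as right child of 66.
Insert 46: 46 < 85 → go left; 46 < 73 → go left; 46 < 52 → go left; 46 > 9 → go right. Place as right child of 9.
Insert 44: 44 < 85 → go left; 44 < 73 → go left; 44 < 52 → go left; 44 > 9 → go right; 44 < 46 → go left. Place as left child of 46.
Insert 15: 15 < 85 → go left; 15 < 73 → go left; 15 < 52 → go left; 15 > 9 → go right; 15 < 46 → go left; 15 < 44 → go left. Place as left child of 44.
Insert 13: 13 < 85 → go left; 13 < 73 → go left; 13 < 52 → go left; 13 > 9 → go right; 13 < 46 → go left; 13 < 44 → go left; 13 < 15 → go left. Place as left child of 15.
Insert 7: 7 < 85 → go left; 7 < 73 → go left; 7 < 52 → go left; 7 < 9 → go left. Place as left child of 9.
Insert 8: 8 < 85 → go left; 8 < 73 → go left; 8 < 52 → go left; 8 < 9 → go left; 8 > 7 → go right. Place as right child of 7.
Insert 65: 65 < 85 → go left; 65 < 73 → go left; 65 > 52 → go right; 65 < 66 → go left; 65 > 59 → go right; 65 > 63 → go right. Place as right child of 63.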